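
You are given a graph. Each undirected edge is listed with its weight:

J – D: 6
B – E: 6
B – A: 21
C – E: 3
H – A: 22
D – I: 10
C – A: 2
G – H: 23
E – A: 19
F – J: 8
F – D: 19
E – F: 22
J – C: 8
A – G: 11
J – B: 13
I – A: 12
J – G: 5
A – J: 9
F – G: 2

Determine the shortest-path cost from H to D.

34

Settle nodes by increasing distance from H:
H: 0
A: 22  (via H)
G: 23  (via H)
C: 24  (via A)
F: 25  (via G)
E: 27  (via C)
J: 28  (via G)
B: 33  (via E)
D: 34  (via J)
Shortest route: H → G → J → D = 34.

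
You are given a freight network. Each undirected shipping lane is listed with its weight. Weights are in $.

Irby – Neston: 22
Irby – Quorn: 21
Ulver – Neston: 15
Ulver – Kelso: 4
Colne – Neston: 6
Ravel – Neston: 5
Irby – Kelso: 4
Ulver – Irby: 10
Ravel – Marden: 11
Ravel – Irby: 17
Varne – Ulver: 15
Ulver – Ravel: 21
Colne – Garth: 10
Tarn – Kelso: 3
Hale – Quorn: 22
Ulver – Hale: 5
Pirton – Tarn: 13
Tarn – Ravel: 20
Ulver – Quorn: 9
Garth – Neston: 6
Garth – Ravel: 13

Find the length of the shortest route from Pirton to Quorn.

Settle nodes by increasing distance from Pirton:
Pirton: 0
Tarn: 13  (via Pirton)
Kelso: 16  (via Tarn)
Ulver: 20  (via Kelso)
Irby: 20  (via Kelso)
Hale: 25  (via Ulver)
Quorn: 29  (via Ulver)
Shortest route: Pirton–Tarn–Kelso–Ulver–Quorn = $29.

$29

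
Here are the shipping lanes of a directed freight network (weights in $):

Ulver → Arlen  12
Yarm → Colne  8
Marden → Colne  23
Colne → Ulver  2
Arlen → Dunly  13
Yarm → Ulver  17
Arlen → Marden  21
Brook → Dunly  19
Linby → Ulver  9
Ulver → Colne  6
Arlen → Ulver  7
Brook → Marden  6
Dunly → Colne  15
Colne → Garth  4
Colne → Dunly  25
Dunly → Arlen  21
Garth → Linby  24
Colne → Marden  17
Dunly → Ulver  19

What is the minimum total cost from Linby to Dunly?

$34

Shortest distances from Linby:
Linby: 0
Ulver: 9  (via Linby)
Colne: 15  (via Ulver)
Garth: 19  (via Colne)
Arlen: 21  (via Ulver)
Marden: 32  (via Colne)
Dunly: 34  (via Arlen)
Shortest route: Linby–Ulver–Arlen–Dunly = $34.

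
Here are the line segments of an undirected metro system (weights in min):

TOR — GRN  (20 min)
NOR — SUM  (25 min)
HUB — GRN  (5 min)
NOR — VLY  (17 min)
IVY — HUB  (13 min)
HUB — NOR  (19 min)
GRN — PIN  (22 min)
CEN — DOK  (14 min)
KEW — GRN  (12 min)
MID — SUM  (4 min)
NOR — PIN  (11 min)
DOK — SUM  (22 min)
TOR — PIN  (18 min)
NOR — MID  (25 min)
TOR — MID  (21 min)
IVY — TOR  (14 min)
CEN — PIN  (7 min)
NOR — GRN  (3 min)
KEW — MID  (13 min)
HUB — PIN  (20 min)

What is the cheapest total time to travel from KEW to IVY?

30 min

Running Dijkstra from KEW:
KEW: 0
GRN: 12  (via KEW)
MID: 13  (via KEW)
NOR: 15  (via GRN)
SUM: 17  (via MID)
HUB: 17  (via GRN)
PIN: 26  (via NOR)
IVY: 30  (via HUB)
Shortest route: KEW–GRN–HUB–IVY = 30 min.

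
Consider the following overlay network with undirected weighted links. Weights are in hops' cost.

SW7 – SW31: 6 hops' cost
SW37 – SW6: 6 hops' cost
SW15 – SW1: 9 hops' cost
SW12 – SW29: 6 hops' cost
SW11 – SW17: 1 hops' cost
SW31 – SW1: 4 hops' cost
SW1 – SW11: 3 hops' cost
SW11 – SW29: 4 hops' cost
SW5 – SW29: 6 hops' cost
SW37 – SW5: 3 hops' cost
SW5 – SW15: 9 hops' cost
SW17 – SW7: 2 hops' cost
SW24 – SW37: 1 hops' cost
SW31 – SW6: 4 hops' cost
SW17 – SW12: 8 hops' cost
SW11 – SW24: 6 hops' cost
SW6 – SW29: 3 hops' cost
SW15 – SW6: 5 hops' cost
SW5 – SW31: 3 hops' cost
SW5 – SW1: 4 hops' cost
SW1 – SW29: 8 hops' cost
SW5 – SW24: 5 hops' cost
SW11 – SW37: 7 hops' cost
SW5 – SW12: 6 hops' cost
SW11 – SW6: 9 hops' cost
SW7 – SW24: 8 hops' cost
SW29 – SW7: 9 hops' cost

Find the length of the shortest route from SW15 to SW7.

Shortest distances from SW15:
SW15: 0
SW6: 5  (via SW15)
SW29: 8  (via SW6)
SW5: 9  (via SW15)
SW31: 9  (via SW6)
SW1: 9  (via SW15)
SW37: 11  (via SW6)
SW24: 12  (via SW37)
SW11: 12  (via SW29)
SW17: 13  (via SW11)
SW12: 14  (via SW29)
SW7: 15  (via SW31)
Shortest route: SW15–SW6–SW31–SW7 = 15 hops' cost.

15 hops' cost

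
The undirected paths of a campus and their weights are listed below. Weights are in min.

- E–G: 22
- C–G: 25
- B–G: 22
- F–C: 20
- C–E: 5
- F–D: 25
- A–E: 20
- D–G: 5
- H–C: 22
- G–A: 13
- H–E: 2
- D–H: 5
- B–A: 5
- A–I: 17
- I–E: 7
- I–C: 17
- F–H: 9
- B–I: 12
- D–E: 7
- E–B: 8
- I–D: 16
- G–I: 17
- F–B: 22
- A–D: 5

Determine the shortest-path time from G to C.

Compare a few routes:
G - C: 25 = 25
G - E - C: 22+5 = 27
G - D - A - B - E - C: 5+5+5+8+5 = 28
G - D - E - C: 5+7+5 = 17
Cheapest is G - D - E - C at 17 min.

17 min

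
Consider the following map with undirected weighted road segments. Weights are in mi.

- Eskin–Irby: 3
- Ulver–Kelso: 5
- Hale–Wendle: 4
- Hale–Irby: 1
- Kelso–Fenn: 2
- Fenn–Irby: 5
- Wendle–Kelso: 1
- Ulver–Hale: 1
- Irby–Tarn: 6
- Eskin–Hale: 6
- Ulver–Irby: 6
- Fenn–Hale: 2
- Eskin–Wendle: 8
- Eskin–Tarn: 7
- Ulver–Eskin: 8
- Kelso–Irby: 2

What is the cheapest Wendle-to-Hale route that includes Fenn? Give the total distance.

5 mi

Shortest Wendle→Fenn: Wendle–Kelso–Fenn = 3
Shortest Fenn→Hale: Fenn–Hale = 2
Total via Fenn: 3 + 2 = 5 mi.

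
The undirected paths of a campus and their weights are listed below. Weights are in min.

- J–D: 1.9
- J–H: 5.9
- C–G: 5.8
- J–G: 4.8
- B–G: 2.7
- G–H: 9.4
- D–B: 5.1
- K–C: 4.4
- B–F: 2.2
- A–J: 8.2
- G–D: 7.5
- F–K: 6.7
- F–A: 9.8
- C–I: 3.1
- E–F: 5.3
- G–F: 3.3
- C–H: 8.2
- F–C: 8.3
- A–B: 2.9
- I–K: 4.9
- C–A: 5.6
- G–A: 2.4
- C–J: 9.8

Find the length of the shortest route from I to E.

Candidate routes:
I - C - G - F - E: 3.1+5.8+3.3+5.3 = 17.5
I - C - G - B - F - E: 3.1+5.8+2.7+2.2+5.3 = 19.1
I - C - F - E: 3.1+8.3+5.3 = 16.7
I - K - F - E: 4.9+6.7+5.3 = 16.9
Cheapest is I - C - F - E at 16.7 min.

16.7 min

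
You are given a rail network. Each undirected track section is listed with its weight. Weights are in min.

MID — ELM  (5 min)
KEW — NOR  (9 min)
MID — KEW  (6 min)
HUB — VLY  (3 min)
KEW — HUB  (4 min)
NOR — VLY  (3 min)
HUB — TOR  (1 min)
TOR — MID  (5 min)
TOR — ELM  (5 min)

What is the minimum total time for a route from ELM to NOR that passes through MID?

Best ELM to MID: ELM → MID costing 5
Shortest MID→NOR: MID → TOR → HUB → VLY → NOR = 12
Total via MID: 5 + 12 = 17 min.

17 min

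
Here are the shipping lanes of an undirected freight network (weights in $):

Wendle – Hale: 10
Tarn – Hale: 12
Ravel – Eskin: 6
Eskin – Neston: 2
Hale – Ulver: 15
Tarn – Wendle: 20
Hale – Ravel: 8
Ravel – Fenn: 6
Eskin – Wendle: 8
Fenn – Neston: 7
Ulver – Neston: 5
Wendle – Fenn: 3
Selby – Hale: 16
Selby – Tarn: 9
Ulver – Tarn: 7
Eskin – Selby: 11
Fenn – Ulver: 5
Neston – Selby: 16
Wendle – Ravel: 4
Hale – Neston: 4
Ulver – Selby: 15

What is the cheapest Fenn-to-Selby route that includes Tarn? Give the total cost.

$21

Shortest Fenn→Tarn: Fenn → Ulver → Tarn = 12
Shortest Tarn→Selby: Tarn → Selby = 9
Total via Tarn: 12 + 9 = $21.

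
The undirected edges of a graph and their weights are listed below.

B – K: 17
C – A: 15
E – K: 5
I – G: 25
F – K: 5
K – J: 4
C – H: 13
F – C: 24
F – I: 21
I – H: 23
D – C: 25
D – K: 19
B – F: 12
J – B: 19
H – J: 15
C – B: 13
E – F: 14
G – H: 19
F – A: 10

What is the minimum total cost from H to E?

24

Enumerating some paths:
H - C - F - K - E: 13+24+5+5 = 47
H - J - K - E: 15+4+5 = 24
H - J - K - F - E: 15+4+5+14 = 38
Cheapest is H - J - K - E at 24.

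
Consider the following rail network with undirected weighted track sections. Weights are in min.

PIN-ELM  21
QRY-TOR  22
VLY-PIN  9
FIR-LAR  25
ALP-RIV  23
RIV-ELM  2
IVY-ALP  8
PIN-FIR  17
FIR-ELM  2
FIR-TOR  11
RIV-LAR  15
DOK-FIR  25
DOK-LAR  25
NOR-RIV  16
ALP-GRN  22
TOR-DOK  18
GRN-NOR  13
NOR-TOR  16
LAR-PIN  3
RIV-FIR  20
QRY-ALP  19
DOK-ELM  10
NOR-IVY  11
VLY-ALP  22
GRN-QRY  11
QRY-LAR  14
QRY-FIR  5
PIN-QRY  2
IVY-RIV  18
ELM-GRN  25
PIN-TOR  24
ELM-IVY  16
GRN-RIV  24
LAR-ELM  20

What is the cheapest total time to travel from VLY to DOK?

28 min

Settle nodes by increasing distance from VLY:
VLY: 0
PIN: 9  (via VLY)
QRY: 11  (via PIN)
LAR: 12  (via PIN)
FIR: 16  (via QRY)
ELM: 18  (via FIR)
RIV: 20  (via ELM)
GRN: 22  (via QRY)
ALP: 22  (via VLY)
TOR: 27  (via FIR)
DOK: 28  (via ELM)
Shortest route: VLY–PIN–QRY–FIR–ELM–DOK = 28 min.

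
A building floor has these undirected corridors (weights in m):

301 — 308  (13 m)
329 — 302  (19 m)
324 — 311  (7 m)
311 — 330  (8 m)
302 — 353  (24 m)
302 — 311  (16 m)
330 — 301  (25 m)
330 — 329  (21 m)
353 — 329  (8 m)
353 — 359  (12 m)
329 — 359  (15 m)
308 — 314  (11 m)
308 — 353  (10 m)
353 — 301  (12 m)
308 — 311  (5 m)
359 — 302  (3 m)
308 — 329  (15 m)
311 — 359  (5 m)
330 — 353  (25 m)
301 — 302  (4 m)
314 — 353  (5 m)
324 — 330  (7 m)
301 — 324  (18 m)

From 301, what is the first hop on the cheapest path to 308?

Candidate routes:
301 → 353 → 308: 12+10 = 22
301 → 302 → 359 → 311 → 308: 4+3+5+5 = 17
301 → 302 → 311 → 308: 4+16+5 = 25
301 → 308: 13 = 13
Cheapest is 301 → 308 at 13 m.
So from 301 the first move is to 308.

308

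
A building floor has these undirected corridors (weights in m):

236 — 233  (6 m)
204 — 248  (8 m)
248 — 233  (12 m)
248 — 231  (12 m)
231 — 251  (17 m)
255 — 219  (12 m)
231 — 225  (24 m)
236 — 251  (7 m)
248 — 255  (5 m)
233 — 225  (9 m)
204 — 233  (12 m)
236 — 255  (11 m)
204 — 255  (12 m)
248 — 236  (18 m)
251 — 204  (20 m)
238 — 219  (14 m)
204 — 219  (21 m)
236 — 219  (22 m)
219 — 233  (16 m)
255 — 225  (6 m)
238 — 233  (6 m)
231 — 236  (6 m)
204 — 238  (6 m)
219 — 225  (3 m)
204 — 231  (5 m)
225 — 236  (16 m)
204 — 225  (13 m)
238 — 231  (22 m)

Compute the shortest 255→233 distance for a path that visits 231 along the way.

Shortest 255→231: 255–248–231 = 17
Shortest 231→233: 231–236–233 = 12
Total via 231: 17 + 12 = 29 m.

29 m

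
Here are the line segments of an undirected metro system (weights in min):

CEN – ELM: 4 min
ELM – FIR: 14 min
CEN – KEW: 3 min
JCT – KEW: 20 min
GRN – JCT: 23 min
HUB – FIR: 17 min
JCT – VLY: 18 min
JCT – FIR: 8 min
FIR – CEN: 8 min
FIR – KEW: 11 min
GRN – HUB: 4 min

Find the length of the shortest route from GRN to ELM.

33 min

Enumerating some paths:
GRN - HUB - FIR - ELM: 4+17+14 = 35
GRN - HUB - FIR - CEN - ELM: 4+17+8+4 = 33
The minimum is 33 min via GRN - HUB - FIR - CEN - ELM.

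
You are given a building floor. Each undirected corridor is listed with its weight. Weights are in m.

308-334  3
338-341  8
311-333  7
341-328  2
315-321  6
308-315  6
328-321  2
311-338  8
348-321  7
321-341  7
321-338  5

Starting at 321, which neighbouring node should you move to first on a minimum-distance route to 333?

Compare a few routes:
321 → 338 → 311 → 333: 5+8+7 = 20
321 → 328 → 341 → 338 → 311 → 333: 2+2+8+8+7 = 27
Cheapest is 321 → 338 → 311 → 333 at 20 m.
So from 321 the first move is to 338.

338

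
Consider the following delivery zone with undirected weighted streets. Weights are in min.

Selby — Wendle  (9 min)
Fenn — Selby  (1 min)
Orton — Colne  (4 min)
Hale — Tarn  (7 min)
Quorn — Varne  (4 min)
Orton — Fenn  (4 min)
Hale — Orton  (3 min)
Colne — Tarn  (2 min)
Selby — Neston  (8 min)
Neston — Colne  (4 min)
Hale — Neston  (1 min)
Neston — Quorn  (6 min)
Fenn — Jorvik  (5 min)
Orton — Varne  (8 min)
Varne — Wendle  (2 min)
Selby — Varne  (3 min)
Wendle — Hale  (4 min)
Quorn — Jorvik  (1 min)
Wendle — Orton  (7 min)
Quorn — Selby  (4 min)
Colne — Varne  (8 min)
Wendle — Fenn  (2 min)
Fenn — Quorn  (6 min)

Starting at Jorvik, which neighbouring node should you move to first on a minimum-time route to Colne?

Quorn

Compare a few routes:
Jorvik → Fenn → Orton → Colne: 5+4+4 = 13
Jorvik → Quorn → Varne → Colne: 1+4+8 = 13
Jorvik → Quorn → Neston → Colne: 1+6+4 = 11
The minimum is 11 min via Jorvik → Quorn → Neston → Colne.
So from Jorvik the first move is to Quorn.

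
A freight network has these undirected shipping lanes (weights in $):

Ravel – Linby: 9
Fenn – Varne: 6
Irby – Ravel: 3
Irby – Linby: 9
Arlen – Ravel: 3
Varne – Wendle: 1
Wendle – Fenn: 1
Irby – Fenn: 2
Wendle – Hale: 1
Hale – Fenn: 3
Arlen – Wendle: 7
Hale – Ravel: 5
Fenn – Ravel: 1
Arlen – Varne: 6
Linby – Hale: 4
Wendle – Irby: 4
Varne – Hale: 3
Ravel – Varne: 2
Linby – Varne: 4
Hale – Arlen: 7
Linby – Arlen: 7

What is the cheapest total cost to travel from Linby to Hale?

$4

Compare a few routes:
Linby → Hale: 4 = 4
Linby → Varne → Wendle → Hale: 4+1+1 = 6
Cheapest is Linby → Hale at $4.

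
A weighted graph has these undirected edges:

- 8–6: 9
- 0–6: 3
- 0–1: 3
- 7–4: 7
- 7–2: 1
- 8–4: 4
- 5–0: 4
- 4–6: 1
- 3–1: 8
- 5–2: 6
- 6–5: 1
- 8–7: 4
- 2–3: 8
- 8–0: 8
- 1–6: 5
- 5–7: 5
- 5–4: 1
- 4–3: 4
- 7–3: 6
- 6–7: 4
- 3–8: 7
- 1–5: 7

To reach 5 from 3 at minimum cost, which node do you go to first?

4

Candidate routes:
3–7–6–5: 6+4+1 = 11
3–4–6–5: 4+1+1 = 6
3–4–5: 4+1 = 5
3–7–5: 6+5 = 11
The minimum is 5 via 3–4–5.
So from 3 the first move is to 4.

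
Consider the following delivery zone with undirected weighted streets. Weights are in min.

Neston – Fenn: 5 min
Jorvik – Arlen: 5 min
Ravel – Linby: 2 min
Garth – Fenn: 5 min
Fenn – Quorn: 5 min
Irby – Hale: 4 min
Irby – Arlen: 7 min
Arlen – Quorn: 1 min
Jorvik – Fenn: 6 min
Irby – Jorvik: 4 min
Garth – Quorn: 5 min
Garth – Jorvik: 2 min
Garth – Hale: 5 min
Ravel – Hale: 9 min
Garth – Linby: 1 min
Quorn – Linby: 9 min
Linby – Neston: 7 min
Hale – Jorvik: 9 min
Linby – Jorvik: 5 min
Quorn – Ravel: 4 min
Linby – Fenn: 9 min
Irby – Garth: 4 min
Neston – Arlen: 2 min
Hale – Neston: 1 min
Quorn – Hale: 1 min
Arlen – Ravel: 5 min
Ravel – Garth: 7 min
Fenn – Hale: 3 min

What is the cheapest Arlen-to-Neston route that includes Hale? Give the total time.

Best Arlen to Hale: Arlen–Quorn–Hale costing 2
Shortest Hale→Neston: Hale–Neston = 1
Total via Hale: 2 + 1 = 3 min.

3 min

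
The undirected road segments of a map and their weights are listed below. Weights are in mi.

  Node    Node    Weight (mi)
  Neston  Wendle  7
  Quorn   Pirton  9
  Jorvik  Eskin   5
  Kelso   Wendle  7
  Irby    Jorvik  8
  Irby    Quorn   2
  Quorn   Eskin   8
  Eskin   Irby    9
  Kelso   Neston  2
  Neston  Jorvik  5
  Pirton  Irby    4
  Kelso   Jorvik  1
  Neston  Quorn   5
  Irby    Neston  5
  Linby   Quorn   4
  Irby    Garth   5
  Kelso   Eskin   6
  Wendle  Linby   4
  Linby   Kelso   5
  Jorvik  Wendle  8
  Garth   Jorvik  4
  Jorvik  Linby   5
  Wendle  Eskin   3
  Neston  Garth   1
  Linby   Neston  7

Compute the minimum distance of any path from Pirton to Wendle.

14 mi

Enumerating some paths:
Pirton → Irby → Neston → Wendle: 4+5+7 = 16
Pirton → Irby → Eskin → Wendle: 4+9+3 = 16
Pirton → Irby → Quorn → Linby → Wendle: 4+2+4+4 = 14
Cheapest is Pirton → Irby → Quorn → Linby → Wendle at 14 mi.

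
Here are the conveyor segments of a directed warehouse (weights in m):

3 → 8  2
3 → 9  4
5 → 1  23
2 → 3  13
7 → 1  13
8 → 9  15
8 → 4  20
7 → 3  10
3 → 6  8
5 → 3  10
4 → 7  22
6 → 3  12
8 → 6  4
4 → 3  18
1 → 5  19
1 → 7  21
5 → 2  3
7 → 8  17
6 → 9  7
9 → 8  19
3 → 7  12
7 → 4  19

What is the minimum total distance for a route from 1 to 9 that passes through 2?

Shortest 1→2: 1–5–2 = 22
Shortest 2→9: 2–3–9 = 17
Total via 2: 22 + 17 = 39 m.

39 m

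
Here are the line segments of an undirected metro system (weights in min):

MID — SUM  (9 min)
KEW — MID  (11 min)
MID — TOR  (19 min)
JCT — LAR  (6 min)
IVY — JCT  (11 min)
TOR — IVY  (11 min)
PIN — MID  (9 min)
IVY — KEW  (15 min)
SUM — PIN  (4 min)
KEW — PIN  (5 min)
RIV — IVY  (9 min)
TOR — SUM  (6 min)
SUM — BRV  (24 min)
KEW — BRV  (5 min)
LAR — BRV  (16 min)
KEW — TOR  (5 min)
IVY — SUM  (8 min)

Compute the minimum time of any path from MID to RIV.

26 min

Candidate routes:
MID → PIN → SUM → IVY → RIV: 9+4+8+9 = 30
MID → SUM → IVY → RIV: 9+8+9 = 26
The minimum is 26 min via MID → SUM → IVY → RIV.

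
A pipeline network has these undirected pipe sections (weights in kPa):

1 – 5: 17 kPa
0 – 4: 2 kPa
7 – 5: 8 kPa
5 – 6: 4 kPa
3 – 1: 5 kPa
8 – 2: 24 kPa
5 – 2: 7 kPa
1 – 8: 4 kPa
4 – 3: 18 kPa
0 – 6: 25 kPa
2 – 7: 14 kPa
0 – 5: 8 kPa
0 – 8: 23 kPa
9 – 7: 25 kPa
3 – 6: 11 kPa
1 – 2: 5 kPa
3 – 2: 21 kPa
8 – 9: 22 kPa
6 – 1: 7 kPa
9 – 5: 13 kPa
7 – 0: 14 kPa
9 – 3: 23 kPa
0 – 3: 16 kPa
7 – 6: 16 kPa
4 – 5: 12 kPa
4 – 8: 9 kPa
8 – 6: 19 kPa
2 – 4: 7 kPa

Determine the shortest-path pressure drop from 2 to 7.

14 kPa

Running Dijkstra from 2:
2: 0
1: 5  (via 2)
4: 7  (via 2)
5: 7  (via 2)
0: 9  (via 4)
8: 9  (via 1)
3: 10  (via 1)
6: 11  (via 5)
7: 14  (via 2)
Shortest route: 2 → 7 = 14 kPa.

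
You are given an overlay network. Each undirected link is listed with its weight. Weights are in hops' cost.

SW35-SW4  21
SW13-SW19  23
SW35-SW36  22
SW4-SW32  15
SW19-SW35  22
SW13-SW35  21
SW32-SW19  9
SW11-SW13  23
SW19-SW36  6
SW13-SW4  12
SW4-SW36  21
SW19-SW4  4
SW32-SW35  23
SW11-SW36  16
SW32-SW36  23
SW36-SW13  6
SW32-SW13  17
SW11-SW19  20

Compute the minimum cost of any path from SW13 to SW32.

Running Dijkstra from SW13:
SW13: 0
SW36: 6  (via SW13)
SW4: 12  (via SW13)
SW19: 12  (via SW36)
SW32: 17  (via SW13)
Shortest route: SW13–SW32 = 17 hops' cost.

17 hops' cost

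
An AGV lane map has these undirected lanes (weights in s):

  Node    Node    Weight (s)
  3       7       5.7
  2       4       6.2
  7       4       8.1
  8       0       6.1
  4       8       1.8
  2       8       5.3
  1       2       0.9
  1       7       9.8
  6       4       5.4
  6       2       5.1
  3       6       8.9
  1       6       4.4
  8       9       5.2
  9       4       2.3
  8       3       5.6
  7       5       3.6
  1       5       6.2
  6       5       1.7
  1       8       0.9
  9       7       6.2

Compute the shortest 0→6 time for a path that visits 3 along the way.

20.6 s

Shortest 0→3: 0 → 8 → 3 = 11.7
Shortest 3→6: 3 → 6 = 8.9
Total via 3: 11.7 + 8.9 = 20.6 s.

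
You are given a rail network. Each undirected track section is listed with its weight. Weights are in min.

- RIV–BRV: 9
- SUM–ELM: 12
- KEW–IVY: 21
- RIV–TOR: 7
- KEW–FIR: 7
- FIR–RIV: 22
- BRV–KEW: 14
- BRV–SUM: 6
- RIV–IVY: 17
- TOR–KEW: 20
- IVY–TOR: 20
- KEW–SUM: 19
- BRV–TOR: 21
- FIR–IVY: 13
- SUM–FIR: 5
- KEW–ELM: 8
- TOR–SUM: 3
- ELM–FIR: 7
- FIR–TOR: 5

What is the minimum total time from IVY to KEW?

20 min

Enumerating some paths:
IVY - FIR - KEW: 13+7 = 20
IVY - KEW: 21 = 21
IVY - FIR - ELM - KEW: 13+7+8 = 28
Cheapest is IVY - FIR - KEW at 20 min.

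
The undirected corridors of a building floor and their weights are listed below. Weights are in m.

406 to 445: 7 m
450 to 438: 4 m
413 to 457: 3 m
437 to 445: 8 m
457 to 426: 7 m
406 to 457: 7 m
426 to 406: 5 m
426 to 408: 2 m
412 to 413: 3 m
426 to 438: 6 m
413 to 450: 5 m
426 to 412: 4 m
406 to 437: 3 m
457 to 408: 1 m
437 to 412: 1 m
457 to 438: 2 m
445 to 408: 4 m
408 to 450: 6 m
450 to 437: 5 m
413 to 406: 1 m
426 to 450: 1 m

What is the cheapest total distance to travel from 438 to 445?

Enumerating some paths:
438 - 450 - 426 - 408 - 445: 4+1+2+4 = 11
438 - 426 - 408 - 445: 6+2+4 = 12
438 - 457 - 408 - 445: 2+1+4 = 7
Cheapest is 438 - 457 - 408 - 445 at 7 m.

7 m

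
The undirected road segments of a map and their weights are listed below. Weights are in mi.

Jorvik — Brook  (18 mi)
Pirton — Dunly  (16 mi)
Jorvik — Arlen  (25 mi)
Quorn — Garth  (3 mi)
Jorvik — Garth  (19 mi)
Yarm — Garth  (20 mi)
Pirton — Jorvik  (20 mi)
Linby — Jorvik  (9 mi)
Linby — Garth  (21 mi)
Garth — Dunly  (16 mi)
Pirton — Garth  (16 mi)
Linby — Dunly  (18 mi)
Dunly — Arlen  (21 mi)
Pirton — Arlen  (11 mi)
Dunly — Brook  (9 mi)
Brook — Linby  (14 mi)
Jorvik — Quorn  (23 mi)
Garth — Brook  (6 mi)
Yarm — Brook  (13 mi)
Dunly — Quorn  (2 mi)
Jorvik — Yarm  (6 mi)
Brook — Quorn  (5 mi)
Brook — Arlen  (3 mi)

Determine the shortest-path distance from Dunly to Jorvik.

24 mi

Settle nodes by increasing distance from Dunly:
Dunly: 0
Quorn: 2  (via Dunly)
Garth: 5  (via Quorn)
Brook: 7  (via Quorn)
Arlen: 10  (via Brook)
Pirton: 16  (via Dunly)
Linby: 18  (via Dunly)
Yarm: 20  (via Brook)
Jorvik: 24  (via Garth)
Shortest route: Dunly–Quorn–Garth–Jorvik = 24 mi.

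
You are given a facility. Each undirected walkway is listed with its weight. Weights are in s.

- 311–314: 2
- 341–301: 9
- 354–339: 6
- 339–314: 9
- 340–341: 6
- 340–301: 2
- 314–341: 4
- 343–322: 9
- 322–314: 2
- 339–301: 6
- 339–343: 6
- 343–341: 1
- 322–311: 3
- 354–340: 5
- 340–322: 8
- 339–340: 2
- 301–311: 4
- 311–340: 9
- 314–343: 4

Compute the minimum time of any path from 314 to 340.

8 s

Running Dijkstra from 314:
314: 0
322: 2  (via 314)
311: 2  (via 314)
343: 4  (via 314)
341: 4  (via 314)
301: 6  (via 311)
340: 8  (via 301)
Shortest route: 314 → 311 → 301 → 340 = 8 s.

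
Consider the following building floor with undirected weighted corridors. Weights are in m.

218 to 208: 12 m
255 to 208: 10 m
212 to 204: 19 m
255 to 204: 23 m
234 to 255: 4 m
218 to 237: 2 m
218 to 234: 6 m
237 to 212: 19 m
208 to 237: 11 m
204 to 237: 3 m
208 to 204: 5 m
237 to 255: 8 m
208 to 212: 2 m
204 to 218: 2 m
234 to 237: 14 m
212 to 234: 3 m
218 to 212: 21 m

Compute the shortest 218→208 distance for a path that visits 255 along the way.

Shortest 218→255: 218–237–255 = 10
Shortest 255→208: 255–234–212–208 = 9
Total via 255: 10 + 9 = 19 m.

19 m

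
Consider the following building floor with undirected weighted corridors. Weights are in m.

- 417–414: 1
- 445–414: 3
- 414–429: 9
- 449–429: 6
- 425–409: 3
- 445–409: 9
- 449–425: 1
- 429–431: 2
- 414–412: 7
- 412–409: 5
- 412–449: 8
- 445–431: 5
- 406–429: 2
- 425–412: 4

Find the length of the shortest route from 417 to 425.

12 m

Running Dijkstra from 417:
417: 0
414: 1  (via 417)
445: 4  (via 414)
412: 8  (via 414)
431: 9  (via 445)
429: 10  (via 414)
425: 12  (via 412)
Shortest route: 417 → 414 → 412 → 425 = 12 m.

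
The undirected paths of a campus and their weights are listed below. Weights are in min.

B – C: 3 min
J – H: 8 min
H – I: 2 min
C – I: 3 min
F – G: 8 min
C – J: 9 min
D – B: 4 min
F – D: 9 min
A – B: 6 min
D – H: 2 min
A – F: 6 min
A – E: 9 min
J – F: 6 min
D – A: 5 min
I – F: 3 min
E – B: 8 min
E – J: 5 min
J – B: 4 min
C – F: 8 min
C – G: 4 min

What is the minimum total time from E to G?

15 min

Candidate routes:
E–J–C–G: 5+9+4 = 18
E–J–B–C–G: 5+4+3+4 = 16
E–B–C–G: 8+3+4 = 15
The minimum is 15 min via E–B–C–G.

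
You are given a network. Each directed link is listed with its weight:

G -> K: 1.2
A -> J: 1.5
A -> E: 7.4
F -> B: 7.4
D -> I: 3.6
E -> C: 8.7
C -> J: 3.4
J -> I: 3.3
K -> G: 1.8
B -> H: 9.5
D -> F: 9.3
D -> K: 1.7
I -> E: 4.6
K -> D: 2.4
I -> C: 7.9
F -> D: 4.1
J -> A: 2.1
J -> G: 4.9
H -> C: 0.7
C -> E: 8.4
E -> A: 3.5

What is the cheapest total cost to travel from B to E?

18.6

Compare a few routes:
B → H → C → E: 9.5+0.7+8.4 = 18.6
B → H → C → J → I → E: 9.5+0.7+3.4+3.3+4.6 = 21.5
Cheapest is B → H → C → E at 18.6.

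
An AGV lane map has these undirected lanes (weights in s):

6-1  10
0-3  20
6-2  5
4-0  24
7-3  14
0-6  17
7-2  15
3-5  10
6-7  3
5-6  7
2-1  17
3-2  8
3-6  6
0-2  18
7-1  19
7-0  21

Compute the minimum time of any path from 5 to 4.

48 s

Settle nodes by increasing distance from 5:
5: 0
6: 7  (via 5)
3: 10  (via 5)
7: 10  (via 6)
2: 12  (via 6)
1: 17  (via 6)
0: 24  (via 6)
4: 48  (via 0)
Shortest route: 5 → 6 → 0 → 4 = 48 s.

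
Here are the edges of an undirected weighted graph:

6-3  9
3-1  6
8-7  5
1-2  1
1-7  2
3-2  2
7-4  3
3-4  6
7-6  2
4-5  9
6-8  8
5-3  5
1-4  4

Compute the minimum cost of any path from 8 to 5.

15

Shortest distances from 8:
8: 0
7: 5  (via 8)
1: 7  (via 7)
6: 7  (via 7)
2: 8  (via 1)
4: 8  (via 7)
3: 10  (via 2)
5: 15  (via 3)
Shortest route: 8–7–1–2–3–5 = 15.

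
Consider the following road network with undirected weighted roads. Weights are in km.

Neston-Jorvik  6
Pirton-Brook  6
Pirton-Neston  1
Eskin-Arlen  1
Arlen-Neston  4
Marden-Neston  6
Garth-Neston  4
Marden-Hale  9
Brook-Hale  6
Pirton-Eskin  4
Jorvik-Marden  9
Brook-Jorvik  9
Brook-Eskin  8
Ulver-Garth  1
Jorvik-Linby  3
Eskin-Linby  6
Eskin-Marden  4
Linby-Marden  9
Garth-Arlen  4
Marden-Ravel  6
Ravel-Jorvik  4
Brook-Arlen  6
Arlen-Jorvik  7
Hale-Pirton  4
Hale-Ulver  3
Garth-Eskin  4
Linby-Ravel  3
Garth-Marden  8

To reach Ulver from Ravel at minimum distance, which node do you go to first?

Compare a few routes:
Ravel - Linby - Eskin - Garth - Ulver: 3+6+4+1 = 14
Ravel - Linby - Eskin - Arlen - Garth - Ulver: 3+6+1+4+1 = 15
Cheapest is Ravel - Linby - Eskin - Garth - Ulver at 14 km.
So from Ravel the first move is to Linby.

Linby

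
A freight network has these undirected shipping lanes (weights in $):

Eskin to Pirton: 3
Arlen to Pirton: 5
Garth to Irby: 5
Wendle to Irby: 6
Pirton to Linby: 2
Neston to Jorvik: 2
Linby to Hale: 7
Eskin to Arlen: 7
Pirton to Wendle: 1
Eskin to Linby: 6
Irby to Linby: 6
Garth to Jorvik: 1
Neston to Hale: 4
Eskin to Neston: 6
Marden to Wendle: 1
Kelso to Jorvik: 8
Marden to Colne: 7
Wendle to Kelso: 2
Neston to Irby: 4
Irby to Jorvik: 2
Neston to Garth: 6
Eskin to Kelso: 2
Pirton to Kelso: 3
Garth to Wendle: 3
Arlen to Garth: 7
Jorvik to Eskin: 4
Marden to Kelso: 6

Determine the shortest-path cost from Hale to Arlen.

Running Dijkstra from Hale:
Hale: 0
Neston: 4  (via Hale)
Jorvik: 6  (via Neston)
Garth: 7  (via Jorvik)
Linby: 7  (via Hale)
Irby: 8  (via Neston)
Pirton: 9  (via Linby)
Wendle: 10  (via Garth)
Eskin: 10  (via Neston)
Marden: 11  (via Wendle)
Kelso: 12  (via Pirton)
Arlen: 14  (via Garth)
Shortest route: Hale → Neston → Jorvik → Garth → Arlen = $14.

$14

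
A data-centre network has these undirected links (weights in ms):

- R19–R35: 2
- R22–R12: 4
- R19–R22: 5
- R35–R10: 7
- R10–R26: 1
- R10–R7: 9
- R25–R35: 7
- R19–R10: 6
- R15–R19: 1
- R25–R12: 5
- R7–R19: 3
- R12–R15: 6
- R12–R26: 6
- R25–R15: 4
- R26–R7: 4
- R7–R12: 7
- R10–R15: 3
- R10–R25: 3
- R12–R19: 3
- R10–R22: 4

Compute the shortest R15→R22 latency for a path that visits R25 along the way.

Best R15 to R25: R15–R25 costing 4
Best R25 to R22: R25–R10–R22 costing 7
Total via R25: 4 + 7 = 11 ms.

11 ms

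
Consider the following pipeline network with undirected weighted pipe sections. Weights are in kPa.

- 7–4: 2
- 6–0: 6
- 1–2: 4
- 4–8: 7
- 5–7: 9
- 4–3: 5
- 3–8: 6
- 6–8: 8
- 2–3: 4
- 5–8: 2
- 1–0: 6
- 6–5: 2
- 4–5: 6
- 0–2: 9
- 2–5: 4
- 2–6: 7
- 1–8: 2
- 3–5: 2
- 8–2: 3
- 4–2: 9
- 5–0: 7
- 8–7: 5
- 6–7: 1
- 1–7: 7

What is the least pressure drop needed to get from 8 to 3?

4 kPa

Running Dijkstra from 8:
8: 0
1: 2  (via 8)
5: 2  (via 8)
2: 3  (via 8)
3: 4  (via 5)
Shortest route: 8–5–3 = 4 kPa.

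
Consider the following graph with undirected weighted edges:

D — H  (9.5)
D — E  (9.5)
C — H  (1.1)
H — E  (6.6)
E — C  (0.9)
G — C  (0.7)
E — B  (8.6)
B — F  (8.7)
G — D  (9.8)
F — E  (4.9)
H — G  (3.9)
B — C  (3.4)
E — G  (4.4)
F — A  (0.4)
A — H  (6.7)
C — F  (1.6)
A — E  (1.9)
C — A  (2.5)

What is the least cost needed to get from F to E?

Running Dijkstra from F:
F: 0
A: 0.4  (via F)
C: 1.6  (via F)
E: 2.3  (via A)
Shortest route: F → A → E = 2.3.

2.3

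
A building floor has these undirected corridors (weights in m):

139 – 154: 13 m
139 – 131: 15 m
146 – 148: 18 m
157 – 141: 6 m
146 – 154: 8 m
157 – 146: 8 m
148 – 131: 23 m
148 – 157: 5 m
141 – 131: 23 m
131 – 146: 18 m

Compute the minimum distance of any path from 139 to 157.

Settle nodes by increasing distance from 139:
139: 0
154: 13  (via 139)
131: 15  (via 139)
146: 21  (via 154)
157: 29  (via 146)
Shortest route: 139 → 154 → 146 → 157 = 29 m.

29 m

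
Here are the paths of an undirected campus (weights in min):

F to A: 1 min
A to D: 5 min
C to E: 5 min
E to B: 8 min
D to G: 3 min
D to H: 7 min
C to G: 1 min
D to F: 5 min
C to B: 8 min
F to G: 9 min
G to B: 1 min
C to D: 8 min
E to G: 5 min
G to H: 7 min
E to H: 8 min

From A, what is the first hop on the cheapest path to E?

Compare a few routes:
A–D–G–E: 5+3+5 = 13
A–D–G–C–E: 5+3+1+5 = 14
The minimum is 13 min via A–D–G–E.
So from A the first move is to D.

D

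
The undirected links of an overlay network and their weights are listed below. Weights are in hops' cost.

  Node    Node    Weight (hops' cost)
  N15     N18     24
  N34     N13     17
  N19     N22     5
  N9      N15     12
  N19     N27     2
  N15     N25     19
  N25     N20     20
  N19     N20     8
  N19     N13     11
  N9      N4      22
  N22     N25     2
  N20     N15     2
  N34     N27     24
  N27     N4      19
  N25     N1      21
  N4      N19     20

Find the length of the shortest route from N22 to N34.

Shortest distances from N22:
N22: 0
N25: 2  (via N22)
N19: 5  (via N22)
N27: 7  (via N19)
N20: 13  (via N19)
N15: 15  (via N20)
N13: 16  (via N19)
N1: 23  (via N25)
N4: 25  (via N19)
N9: 27  (via N15)
N34: 31  (via N27)
Shortest route: N22 → N19 → N27 → N34 = 31 hops' cost.

31 hops' cost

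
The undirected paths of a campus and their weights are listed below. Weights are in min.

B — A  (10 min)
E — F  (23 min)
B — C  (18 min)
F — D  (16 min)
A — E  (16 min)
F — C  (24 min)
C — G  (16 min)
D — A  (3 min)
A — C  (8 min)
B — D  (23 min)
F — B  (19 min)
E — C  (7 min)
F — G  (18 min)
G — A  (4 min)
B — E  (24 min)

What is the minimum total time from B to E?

24 min

Running Dijkstra from B:
B: 0
A: 10  (via B)
D: 13  (via A)
G: 14  (via A)
C: 18  (via B)
F: 19  (via B)
E: 24  (via B)
Shortest route: B → E = 24 min.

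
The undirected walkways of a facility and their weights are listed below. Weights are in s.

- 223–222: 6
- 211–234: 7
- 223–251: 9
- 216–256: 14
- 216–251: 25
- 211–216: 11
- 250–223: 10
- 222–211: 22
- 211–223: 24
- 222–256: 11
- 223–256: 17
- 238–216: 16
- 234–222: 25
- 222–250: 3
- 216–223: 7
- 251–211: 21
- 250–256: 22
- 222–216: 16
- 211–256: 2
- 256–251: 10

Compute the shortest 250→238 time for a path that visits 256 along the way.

43 s

Shortest 250→256: 250 → 222 → 256 = 14
Best 256 to 238: 256 → 211 → 216 → 238 costing 29
Total via 256: 14 + 29 = 43 s.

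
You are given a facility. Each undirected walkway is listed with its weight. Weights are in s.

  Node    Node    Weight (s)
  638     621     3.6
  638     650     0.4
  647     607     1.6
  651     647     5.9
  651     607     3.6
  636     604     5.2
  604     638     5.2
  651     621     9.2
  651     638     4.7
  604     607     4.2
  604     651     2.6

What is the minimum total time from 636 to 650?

Settle nodes by increasing distance from 636:
636: 0
604: 5.2  (via 636)
651: 7.8  (via 604)
607: 9.4  (via 604)
638: 10.4  (via 604)
650: 10.8  (via 638)
Shortest route: 636–604–638–650 = 10.8 s.

10.8 s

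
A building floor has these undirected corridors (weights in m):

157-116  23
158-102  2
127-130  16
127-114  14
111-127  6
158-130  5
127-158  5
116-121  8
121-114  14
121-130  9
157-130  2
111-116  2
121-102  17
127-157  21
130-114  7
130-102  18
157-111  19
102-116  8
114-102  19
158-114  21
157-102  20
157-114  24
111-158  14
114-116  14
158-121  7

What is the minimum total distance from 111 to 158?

11 m

Candidate routes:
111 - 158: 14 = 14
111 - 116 - 102 - 158: 2+8+2 = 12
111 - 127 - 158: 6+5 = 11
The minimum is 11 m via 111 - 127 - 158.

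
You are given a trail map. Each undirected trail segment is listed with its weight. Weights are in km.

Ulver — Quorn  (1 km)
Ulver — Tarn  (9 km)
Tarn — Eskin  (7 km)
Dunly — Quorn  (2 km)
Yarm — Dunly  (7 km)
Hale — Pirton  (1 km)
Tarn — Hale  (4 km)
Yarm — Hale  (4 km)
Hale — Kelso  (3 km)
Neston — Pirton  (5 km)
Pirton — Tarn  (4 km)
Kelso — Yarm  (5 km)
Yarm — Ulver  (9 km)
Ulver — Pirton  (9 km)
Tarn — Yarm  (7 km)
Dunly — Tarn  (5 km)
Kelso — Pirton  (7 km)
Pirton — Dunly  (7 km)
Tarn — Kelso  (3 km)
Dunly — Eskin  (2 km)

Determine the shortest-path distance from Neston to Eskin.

Compare a few routes:
Neston–Pirton–Hale–Tarn–Eskin: 5+1+4+7 = 17
Neston–Pirton–Dunly–Eskin: 5+7+2 = 14
Neston–Pirton–Tarn–Dunly–Eskin: 5+4+5+2 = 16
Neston–Pirton–Tarn–Eskin: 5+4+7 = 16
Cheapest is Neston–Pirton–Dunly–Eskin at 14 km.

14 km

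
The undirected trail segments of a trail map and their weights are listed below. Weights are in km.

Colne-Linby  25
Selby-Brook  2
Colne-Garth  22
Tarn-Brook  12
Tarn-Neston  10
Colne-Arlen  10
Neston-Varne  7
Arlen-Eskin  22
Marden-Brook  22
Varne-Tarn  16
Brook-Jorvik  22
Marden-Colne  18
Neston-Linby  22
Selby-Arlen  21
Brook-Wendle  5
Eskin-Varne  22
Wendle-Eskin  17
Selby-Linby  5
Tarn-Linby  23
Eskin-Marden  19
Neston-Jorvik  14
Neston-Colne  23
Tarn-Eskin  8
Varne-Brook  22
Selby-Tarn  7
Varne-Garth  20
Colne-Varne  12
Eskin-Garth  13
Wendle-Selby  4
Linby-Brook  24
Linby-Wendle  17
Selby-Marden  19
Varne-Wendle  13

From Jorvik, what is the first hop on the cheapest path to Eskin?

Candidate routes:
Jorvik–Brook–Selby–Tarn–Eskin: 22+2+7+8 = 39
Jorvik–Neston–Tarn–Eskin: 14+10+8 = 32
Cheapest is Jorvik–Neston–Tarn–Eskin at 32 km.
So from Jorvik the first move is to Neston.

Neston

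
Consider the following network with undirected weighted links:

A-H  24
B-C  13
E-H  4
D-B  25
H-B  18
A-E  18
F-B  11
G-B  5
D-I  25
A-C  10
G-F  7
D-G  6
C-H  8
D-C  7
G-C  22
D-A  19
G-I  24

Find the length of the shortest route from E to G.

Shortest distances from E:
E: 0
H: 4  (via E)
C: 12  (via H)
A: 18  (via E)
D: 19  (via C)
B: 22  (via H)
G: 25  (via D)
Shortest route: E–H–C–D–G = 25.

25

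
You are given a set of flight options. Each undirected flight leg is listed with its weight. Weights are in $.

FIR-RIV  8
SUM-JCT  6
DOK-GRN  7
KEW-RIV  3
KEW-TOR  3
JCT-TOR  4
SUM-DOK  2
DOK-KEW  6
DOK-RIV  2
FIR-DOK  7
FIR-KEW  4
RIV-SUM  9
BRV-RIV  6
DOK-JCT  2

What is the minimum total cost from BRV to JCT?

Compare a few routes:
BRV–RIV–DOK–JCT: 6+2+2 = 10
BRV–RIV–KEW–TOR–JCT: 6+3+3+4 = 16
Cheapest is BRV–RIV–DOK–JCT at $10.

$10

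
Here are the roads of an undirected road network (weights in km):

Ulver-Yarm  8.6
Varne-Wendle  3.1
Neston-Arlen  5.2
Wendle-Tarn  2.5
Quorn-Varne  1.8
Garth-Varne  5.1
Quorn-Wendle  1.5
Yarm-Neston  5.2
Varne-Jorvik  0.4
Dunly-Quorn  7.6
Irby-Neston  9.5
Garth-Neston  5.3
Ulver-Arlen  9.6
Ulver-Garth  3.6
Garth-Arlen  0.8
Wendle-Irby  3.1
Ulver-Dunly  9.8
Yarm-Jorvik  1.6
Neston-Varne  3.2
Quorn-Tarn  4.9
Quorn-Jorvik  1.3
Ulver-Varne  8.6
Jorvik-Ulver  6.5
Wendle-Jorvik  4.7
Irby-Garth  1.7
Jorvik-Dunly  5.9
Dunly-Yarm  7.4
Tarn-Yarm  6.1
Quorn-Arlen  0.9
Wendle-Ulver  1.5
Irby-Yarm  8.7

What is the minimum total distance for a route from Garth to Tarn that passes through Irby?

7.3 km

Shortest Garth→Irby: Garth → Irby = 1.7
Best Irby to Tarn: Irby → Wendle → Tarn costing 5.6
Total via Irby: 1.7 + 5.6 = 7.3 km.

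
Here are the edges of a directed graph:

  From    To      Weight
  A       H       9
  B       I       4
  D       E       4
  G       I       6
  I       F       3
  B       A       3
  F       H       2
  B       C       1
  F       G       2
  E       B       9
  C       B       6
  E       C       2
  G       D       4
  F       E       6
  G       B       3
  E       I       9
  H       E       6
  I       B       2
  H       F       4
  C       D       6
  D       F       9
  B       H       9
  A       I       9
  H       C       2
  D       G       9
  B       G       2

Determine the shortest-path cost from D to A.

15

Candidate routes:
D - E - B - A: 4+9+3 = 16
D - E - C - B - A: 4+2+6+3 = 15
The minimum is 15 via D - E - C - B - A.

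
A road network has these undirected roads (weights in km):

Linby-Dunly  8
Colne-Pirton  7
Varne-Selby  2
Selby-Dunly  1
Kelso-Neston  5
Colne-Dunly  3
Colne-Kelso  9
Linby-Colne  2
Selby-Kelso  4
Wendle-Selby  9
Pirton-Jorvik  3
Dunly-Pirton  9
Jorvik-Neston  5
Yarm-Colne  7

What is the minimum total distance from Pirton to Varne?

12 km

Enumerating some paths:
Pirton → Colne → Dunly → Selby → Varne: 7+3+1+2 = 13
Pirton → Jorvik → Neston → Kelso → Selby → Varne: 3+5+5+4+2 = 19
Pirton → Dunly → Selby → Varne: 9+1+2 = 12
Pirton → Colne → Linby → Dunly → Selby → Varne: 7+2+8+1+2 = 20
Cheapest is Pirton → Dunly → Selby → Varne at 12 km.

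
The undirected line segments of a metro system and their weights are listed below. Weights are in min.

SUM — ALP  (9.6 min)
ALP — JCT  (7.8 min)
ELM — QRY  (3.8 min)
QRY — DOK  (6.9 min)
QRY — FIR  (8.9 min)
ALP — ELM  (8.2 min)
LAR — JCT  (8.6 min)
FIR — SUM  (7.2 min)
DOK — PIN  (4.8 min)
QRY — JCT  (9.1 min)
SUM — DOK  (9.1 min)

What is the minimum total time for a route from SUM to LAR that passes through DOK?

33.7 min

Best SUM to DOK: SUM → DOK costing 9.1
Best DOK to LAR: DOK → QRY → JCT → LAR costing 24.6
Total via DOK: 9.1 + 24.6 = 33.7 min.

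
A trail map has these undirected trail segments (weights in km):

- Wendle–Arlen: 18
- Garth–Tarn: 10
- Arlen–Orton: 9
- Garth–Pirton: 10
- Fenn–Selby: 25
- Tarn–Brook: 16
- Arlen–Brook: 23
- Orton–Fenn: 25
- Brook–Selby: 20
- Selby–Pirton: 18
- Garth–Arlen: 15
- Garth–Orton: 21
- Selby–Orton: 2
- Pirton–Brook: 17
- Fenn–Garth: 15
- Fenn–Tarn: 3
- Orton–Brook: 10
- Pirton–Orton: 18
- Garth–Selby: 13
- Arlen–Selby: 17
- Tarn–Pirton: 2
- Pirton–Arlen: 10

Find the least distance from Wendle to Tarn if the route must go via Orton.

47 km

Shortest Wendle→Orton: Wendle → Arlen → Orton = 27
Best Orton to Tarn: Orton → Pirton → Tarn costing 20
Total via Orton: 27 + 20 = 47 km.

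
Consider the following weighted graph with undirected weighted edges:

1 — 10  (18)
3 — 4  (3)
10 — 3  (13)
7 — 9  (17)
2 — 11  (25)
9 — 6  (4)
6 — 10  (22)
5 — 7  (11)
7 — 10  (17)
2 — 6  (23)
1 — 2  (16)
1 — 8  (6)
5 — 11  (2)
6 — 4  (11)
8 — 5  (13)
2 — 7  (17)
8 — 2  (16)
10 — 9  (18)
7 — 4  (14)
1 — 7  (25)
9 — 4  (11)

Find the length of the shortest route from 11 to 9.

30

Compare a few routes:
11 → 5 → 7 → 4 → 9: 2+11+14+11 = 38
11 → 5 → 7 → 9: 2+11+17 = 30
11 → 5 → 7 → 4 → 6 → 9: 2+11+14+11+4 = 42
Cheapest is 11 → 5 → 7 → 9 at 30.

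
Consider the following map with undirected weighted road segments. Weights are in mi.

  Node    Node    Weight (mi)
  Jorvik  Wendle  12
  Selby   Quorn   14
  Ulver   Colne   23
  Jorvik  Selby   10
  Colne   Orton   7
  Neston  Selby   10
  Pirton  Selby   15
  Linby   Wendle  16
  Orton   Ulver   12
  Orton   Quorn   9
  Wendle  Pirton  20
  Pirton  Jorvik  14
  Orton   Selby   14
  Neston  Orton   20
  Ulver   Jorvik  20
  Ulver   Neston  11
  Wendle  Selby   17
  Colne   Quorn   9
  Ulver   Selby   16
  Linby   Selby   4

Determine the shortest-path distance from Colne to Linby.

25 mi

Shortest distances from Colne:
Colne: 0
Orton: 7  (via Colne)
Quorn: 9  (via Colne)
Ulver: 19  (via Orton)
Selby: 21  (via Orton)
Linby: 25  (via Selby)
Shortest route: Colne–Orton–Selby–Linby = 25 mi.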